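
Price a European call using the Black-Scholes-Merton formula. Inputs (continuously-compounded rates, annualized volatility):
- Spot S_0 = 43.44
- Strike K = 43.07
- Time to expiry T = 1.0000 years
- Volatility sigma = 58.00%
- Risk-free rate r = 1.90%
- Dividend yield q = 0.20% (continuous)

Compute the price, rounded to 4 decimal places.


Answer: Price = 10.3238

Derivation:
d1 = (ln(S/K) + (r - q + 0.5*sigma^2) * T) / (sigma * sqrt(T)) = 0.33405858
d2 = d1 - sigma * sqrt(T) = -0.24594142
exp(-rT) = 0.98117936; exp(-qT) = 0.99800200
C = S_0 * exp(-qT) * N(d1) - K * exp(-rT) * N(d2)
N(d1) = 0.63083232; N(d2) = 0.40286379
C = 43.4400 * 0.99800200 * 0.63083232 - 43.0700 * 0.98117936 * 0.40286379 = 10.3238


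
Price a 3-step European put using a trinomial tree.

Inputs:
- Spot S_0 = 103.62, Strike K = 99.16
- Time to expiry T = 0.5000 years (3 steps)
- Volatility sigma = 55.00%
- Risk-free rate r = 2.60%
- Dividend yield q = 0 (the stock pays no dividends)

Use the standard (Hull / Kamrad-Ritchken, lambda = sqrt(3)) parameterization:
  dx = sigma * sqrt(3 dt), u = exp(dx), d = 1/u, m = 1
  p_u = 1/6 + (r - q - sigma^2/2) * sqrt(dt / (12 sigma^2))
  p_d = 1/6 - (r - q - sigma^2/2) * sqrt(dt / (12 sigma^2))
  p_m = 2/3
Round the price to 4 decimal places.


dt = T/N = 0.166667; dx = sigma*sqrt(3*dt) = 0.388909
u = exp(dx) = 1.475370; d = 1/u = 0.677796
p_u = 0.139829, p_m = 0.666667, p_d = 0.193505
Discount per step: exp(-r*dt) = 0.995676
Stock lattice S(k, j) with j the centered position index:
  k=0: S(0,+0) = 103.6200
  k=1: S(1,-1) = 70.2332; S(1,+0) = 103.6200; S(1,+1) = 152.8778
  k=2: S(2,-2) = 47.6038; S(2,-1) = 70.2332; S(2,+0) = 103.6200; S(2,+1) = 152.8778; S(2,+2) = 225.5513
  k=3: S(3,-3) = 32.2657; S(3,-2) = 47.6038; S(3,-1) = 70.2332; S(3,+0) = 103.6200; S(3,+1) = 152.8778; S(3,+2) = 225.5513; S(3,+3) = 332.7717
Terminal payoffs V(N, j) = max(K - S_T, 0):
  V(3,-3) = 66.894319; V(3,-2) = 51.556185; V(3,-1) = 28.926765; V(3,+0) = 0.000000; V(3,+1) = 0.000000; V(3,+2) = 0.000000; V(3,+3) = 0.000000
Backward induction: V(k, j) = exp(-r*dt) * [p_u * V(k+1, j+1) + p_m * V(k+1, j) + p_d * V(k+1, j-1)]
  V(2,-2) = exp(-r*dt) * [p_u*28.926765 + p_m*51.556185 + p_d*66.894319] = 51.137862
  V(2,-1) = exp(-r*dt) * [p_u*0.000000 + p_m*28.926765 + p_d*51.556185] = 29.134345
  V(2,+0) = exp(-r*dt) * [p_u*0.000000 + p_m*0.000000 + p_d*28.926765] = 5.573258
  V(2,+1) = exp(-r*dt) * [p_u*0.000000 + p_m*0.000000 + p_d*0.000000] = 0.000000
  V(2,+2) = exp(-r*dt) * [p_u*0.000000 + p_m*0.000000 + p_d*0.000000] = 0.000000
  V(1,-1) = exp(-r*dt) * [p_u*5.573258 + p_m*29.134345 + p_d*51.137862] = 29.967469
  V(1,+0) = exp(-r*dt) * [p_u*0.000000 + p_m*5.573258 + p_d*29.134345] = 9.312692
  V(1,+1) = exp(-r*dt) * [p_u*0.000000 + p_m*0.000000 + p_d*5.573258] = 1.073788
  V(0,+0) = exp(-r*dt) * [p_u*1.073788 + p_m*9.312692 + p_d*29.967469] = 12.104882

Answer: Price = V(0,0) = 12.1049


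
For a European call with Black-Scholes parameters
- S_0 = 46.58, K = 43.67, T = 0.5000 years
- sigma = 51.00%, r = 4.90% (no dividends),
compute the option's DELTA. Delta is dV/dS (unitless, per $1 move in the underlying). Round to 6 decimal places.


d1 = 0.4271338046; d2 = 0.0665093462
phi(d1) = 0.3641606448; exp(-qT) = 1.0000000000; exp(-rT) = 0.9757976889
N(d1) = 0.6653590639
Delta = exp(-qT) * N(d1) = 1.0000000000 * 0.6653590639 = 0.665359

Answer: Delta = 0.665359


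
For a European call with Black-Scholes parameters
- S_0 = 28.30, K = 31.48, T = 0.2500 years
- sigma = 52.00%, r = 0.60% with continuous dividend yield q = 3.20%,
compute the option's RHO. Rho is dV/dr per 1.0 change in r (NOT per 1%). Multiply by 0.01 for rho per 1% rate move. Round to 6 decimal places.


Answer: Rho = 2.248861

Derivation:
d1 = -0.3045793035; d2 = -0.5645793035
phi(d1) = 0.3808602347; exp(-qT) = 0.9920319148; exp(-rT) = 0.9985011244
N(d2) = 0.2861799729
Rho = K*T*exp(-rT)*N(d2) = 31.4800 * 0.2500 * 0.9985011244 * 0.2861799729 = 2.248861


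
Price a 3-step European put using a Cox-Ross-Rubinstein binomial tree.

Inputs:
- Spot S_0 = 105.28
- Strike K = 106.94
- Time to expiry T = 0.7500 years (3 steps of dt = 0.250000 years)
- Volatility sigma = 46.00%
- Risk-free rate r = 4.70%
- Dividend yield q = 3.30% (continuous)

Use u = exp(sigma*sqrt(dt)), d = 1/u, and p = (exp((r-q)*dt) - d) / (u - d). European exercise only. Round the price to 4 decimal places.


dt = T/N = 0.250000
u = exp(sigma*sqrt(dt)) = 1.258600; d = 1/u = 0.794534
p = (exp((r-q)*dt) - d) / (u - d) = 0.450307
Discount per step: exp(-r*dt) = 0.988319
Stock lattice S(k, i) with i counting down-moves:
  k=0: S(0,0) = 105.2800
  k=1: S(1,0) = 132.5054; S(1,1) = 83.6485
  k=2: S(2,0) = 166.7713; S(2,1) = 105.2800; S(2,2) = 66.4615
  k=3: S(3,0) = 209.8984; S(3,1) = 132.5054; S(3,2) = 83.6485; S(3,3) = 52.8059
Terminal payoffs V(N, i) = max(K - S_T, 0):
  V(3,0) = 0.000000; V(3,1) = 0.000000; V(3,2) = 23.291502; V(3,3) = 54.134071
Backward induction: V(k, i) = exp(-r*dt) * [p * V(k+1, i) + (1-p) * V(k+1, i+1)].
  V(2,0) = exp(-r*dt) * [p*0.000000 + (1-p)*0.000000] = 0.000000
  V(2,1) = exp(-r*dt) * [p*0.000000 + (1-p)*23.291502] = 12.653610
  V(2,2) = exp(-r*dt) * [p*23.291502 + (1-p)*54.134071] = 39.775318
  V(1,0) = exp(-r*dt) * [p*0.000000 + (1-p)*12.653610] = 6.874346
  V(1,1) = exp(-r*dt) * [p*12.653610 + (1-p)*39.775318] = 27.240252
  V(0,0) = exp(-r*dt) * [p*6.874346 + (1-p)*27.240252] = 17.858262

Answer: Price = V(0,0) = 17.8583


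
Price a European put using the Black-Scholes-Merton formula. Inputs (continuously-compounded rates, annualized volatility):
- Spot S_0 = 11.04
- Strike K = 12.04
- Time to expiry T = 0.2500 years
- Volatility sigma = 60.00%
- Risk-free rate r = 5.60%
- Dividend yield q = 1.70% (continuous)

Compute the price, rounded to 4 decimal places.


Answer: Price = 1.8472

Derivation:
d1 = (ln(S/K) + (r - q + 0.5*sigma^2) * T) / (sigma * sqrt(T)) = -0.10653133
d2 = d1 - sigma * sqrt(T) = -0.40653133
exp(-rT) = 0.98609754; exp(-qT) = 0.99575902
P = K * exp(-rT) * N(-d2) - S_0 * exp(-qT) * N(-d1)
N(-d1) = 0.54241960; N(-d2) = 0.65782388
P = 12.0400 * 0.98609754 * 0.65782388 - 11.0400 * 0.99575902 * 0.54241960 = 1.8472


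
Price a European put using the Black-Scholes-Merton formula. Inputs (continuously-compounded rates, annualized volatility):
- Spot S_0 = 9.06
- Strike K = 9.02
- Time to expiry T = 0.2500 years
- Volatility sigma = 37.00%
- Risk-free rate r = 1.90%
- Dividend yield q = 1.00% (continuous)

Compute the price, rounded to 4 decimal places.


Answer: Price = 0.6342

Derivation:
d1 = (ln(S/K) + (r - q + 0.5*sigma^2) * T) / (sigma * sqrt(T)) = 0.12857992
d2 = d1 - sigma * sqrt(T) = -0.05642008
exp(-rT) = 0.99526126; exp(-qT) = 0.99750312
P = K * exp(-rT) * N(-d2) - S_0 * exp(-qT) * N(-d1)
N(-d1) = 0.44884503; N(-d2) = 0.52249642
P = 9.0200 * 0.99526126 * 0.52249642 - 9.0600 * 0.99750312 * 0.44884503 = 0.6342


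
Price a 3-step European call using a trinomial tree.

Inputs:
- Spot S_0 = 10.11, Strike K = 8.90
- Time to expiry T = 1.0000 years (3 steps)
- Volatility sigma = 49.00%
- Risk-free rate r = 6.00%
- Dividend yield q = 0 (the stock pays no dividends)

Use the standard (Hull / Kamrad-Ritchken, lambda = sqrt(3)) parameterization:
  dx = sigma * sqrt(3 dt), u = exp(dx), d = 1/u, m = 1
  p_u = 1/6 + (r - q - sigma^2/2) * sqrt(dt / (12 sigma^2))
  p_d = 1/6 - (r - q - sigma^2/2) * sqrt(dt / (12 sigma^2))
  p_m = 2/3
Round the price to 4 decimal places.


Answer: Price = V(0,0) = 2.7743

Derivation:
dt = T/N = 0.333333; dx = sigma*sqrt(3*dt) = 0.490000
u = exp(dx) = 1.632316; d = 1/u = 0.612626
p_u = 0.146241, p_m = 0.666667, p_d = 0.187092
Discount per step: exp(-r*dt) = 0.980199
Stock lattice S(k, j) with j the centered position index:
  k=0: S(0,+0) = 10.1100
  k=1: S(1,-1) = 6.1937; S(1,+0) = 10.1100; S(1,+1) = 16.5027
  k=2: S(2,-2) = 3.7944; S(2,-1) = 6.1937; S(2,+0) = 10.1100; S(2,+1) = 16.5027; S(2,+2) = 26.9377
  k=3: S(3,-3) = 2.3245; S(3,-2) = 3.7944; S(3,-1) = 6.1937; S(3,+0) = 10.1100; S(3,+1) = 16.5027; S(3,+2) = 26.9377; S(3,+3) = 43.9708
Terminal payoffs V(N, j) = max(S_T - K, 0):
  V(3,-3) = 0.000000; V(3,-2) = 0.000000; V(3,-1) = 0.000000; V(3,+0) = 1.210000; V(3,+1) = 7.602717; V(3,+2) = 18.037653; V(3,+3) = 35.070767
Backward induction: V(k, j) = exp(-r*dt) * [p_u * V(k+1, j+1) + p_m * V(k+1, j) + p_d * V(k+1, j-1)]
  V(2,-2) = exp(-r*dt) * [p_u*0.000000 + p_m*0.000000 + p_d*0.000000] = 0.000000
  V(2,-1) = exp(-r*dt) * [p_u*1.210000 + p_m*0.000000 + p_d*0.000000] = 0.173448
  V(2,+0) = exp(-r*dt) * [p_u*7.602717 + p_m*1.210000 + p_d*0.000000] = 1.880511
  V(2,+1) = exp(-r*dt) * [p_u*18.037653 + p_m*7.602717 + p_d*1.210000] = 7.775634
  V(2,+2) = exp(-r*dt) * [p_u*35.070767 + p_m*18.037653 + p_d*7.602717] = 18.208474
  V(1,-1) = exp(-r*dt) * [p_u*1.880511 + p_m*0.173448 + p_d*0.000000] = 0.382906
  V(1,+0) = exp(-r*dt) * [p_u*7.775634 + p_m*1.880511 + p_d*0.173448] = 2.375261
  V(1,+1) = exp(-r*dt) * [p_u*18.208474 + p_m*7.775634 + p_d*1.880511] = 8.036079
  V(0,+0) = exp(-r*dt) * [p_u*8.036079 + p_m*2.375261 + p_d*0.382906] = 2.774310


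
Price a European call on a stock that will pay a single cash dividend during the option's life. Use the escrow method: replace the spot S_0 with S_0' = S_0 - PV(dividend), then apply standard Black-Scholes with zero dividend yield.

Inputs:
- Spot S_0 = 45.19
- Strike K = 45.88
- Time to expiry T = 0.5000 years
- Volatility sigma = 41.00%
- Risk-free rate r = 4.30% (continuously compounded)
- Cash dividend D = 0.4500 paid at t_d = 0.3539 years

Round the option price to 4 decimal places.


Answer: Price = 5.0881

Derivation:
PV(D) = D * exp(-r * t_d) = 0.4500 * 0.98489750 = 0.44320388
S_0' = S_0 - PV(D) = 45.1900 - 0.44320388 = 44.74679612
d1 = (ln(S_0'/K) + (r + sigma^2/2)*T) / (sigma*sqrt(T)) = 0.13285176
d2 = d1 - sigma*sqrt(T) = -0.15706202
exp(-rT) = 0.97872948
N(d1) = 0.55284469; N(d2) = 0.43759798
C = S_0' * N(d1) - K * exp(-rT) * N(d2) = 44.74679612 * 0.55284469 - 45.8800 * 0.97872948 * 0.43759798 = 5.0881


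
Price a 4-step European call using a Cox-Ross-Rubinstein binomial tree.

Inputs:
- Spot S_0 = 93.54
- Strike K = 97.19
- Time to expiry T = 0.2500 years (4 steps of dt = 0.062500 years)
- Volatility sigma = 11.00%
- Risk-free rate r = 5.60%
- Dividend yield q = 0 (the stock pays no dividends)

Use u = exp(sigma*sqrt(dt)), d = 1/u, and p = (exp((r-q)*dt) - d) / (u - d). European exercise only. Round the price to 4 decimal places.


dt = T/N = 0.062500
u = exp(sigma*sqrt(dt)) = 1.027882; d = 1/u = 0.972875
p = (exp((r-q)*dt) - d) / (u - d) = 0.556865
Discount per step: exp(-r*dt) = 0.996506
Stock lattice S(k, i) with i counting down-moves:
  k=0: S(0,0) = 93.5400
  k=1: S(1,0) = 96.1480; S(1,1) = 91.0027
  k=2: S(2,0) = 98.8288; S(2,1) = 93.5400; S(2,2) = 88.5342
  k=3: S(3,0) = 101.5843; S(3,1) = 96.1480; S(3,2) = 91.0027; S(3,3) = 86.1327
  k=4: S(4,0) = 104.4167; S(4,1) = 98.8288; S(4,2) = 93.5400; S(4,3) = 88.5342; S(4,4) = 83.7963
Terminal payoffs V(N, i) = max(S_T - K, 0):
  V(4,0) = 7.226651; V(4,1) = 1.638809; V(4,2) = 0.000000; V(4,3) = 0.000000; V(4,4) = 0.000000
Backward induction: V(k, i) = exp(-r*dt) * [p * V(k+1, i) + (1-p) * V(k+1, i+1)].
  V(3,0) = exp(-r*dt) * [p*7.226651 + (1-p)*1.638809] = 4.733886
  V(3,1) = exp(-r*dt) * [p*1.638809 + (1-p)*0.000000] = 0.909407
  V(3,2) = exp(-r*dt) * [p*0.000000 + (1-p)*0.000000] = 0.000000
  V(3,3) = exp(-r*dt) * [p*0.000000 + (1-p)*0.000000] = 0.000000
  V(2,0) = exp(-r*dt) * [p*4.733886 + (1-p)*0.909407] = 3.028508
  V(2,1) = exp(-r*dt) * [p*0.909407 + (1-p)*0.000000] = 0.504648
  V(2,2) = exp(-r*dt) * [p*0.000000 + (1-p)*0.000000] = 0.000000
  V(1,0) = exp(-r*dt) * [p*3.028508 + (1-p)*0.504648] = 1.903425
  V(1,1) = exp(-r*dt) * [p*0.504648 + (1-p)*0.000000] = 0.280039
  V(0,0) = exp(-r*dt) * [p*1.903425 + (1-p)*0.280039] = 1.179909

Answer: Price = V(0,0) = 1.1799


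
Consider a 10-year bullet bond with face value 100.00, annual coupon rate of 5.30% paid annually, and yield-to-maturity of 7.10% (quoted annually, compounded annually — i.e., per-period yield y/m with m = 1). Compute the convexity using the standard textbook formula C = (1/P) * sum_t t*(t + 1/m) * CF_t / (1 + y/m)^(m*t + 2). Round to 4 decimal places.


Answer: Convexity = 69.0649

Derivation:
Coupon per period c = face * coupon_rate / m = 5.300000
Periods per year m = 1; per-period yield y/m = 0.071000
Number of cashflows N = 10
Cashflows (t years, CF_t, discount factor 1/(1+y/m)^(m*t), PV):
  t = 1.0000: CF_t = 5.300000, DF = 0.933707, PV = 4.948646
  t = 2.0000: CF_t = 5.300000, DF = 0.871808, PV = 4.620585
  t = 3.0000: CF_t = 5.300000, DF = 0.814013, PV = 4.314271
  t = 4.0000: CF_t = 5.300000, DF = 0.760050, PV = 4.028265
  t = 5.0000: CF_t = 5.300000, DF = 0.709664, PV = 3.761218
  t = 6.0000: CF_t = 5.300000, DF = 0.662618, PV = 3.511875
  t = 7.0000: CF_t = 5.300000, DF = 0.618691, PV = 3.279062
  t = 8.0000: CF_t = 5.300000, DF = 0.577676, PV = 3.061682
  t = 9.0000: CF_t = 5.300000, DF = 0.539380, PV = 2.858713
  t = 10.0000: CF_t = 105.300000, DF = 0.503623, PV = 53.031470
Price P = sum_t PV_t = 87.415787
Convexity numerator sum_t t*(t + 1/m) * CF_t / (1+y/m)^(m*t + 2):
  t = 1.0000: term = 8.628543
  t = 2.0000: term = 24.169587
  t = 3.0000: term = 45.134617
  t = 4.0000: term = 70.237499
  t = 5.0000: term = 98.371848
  t = 6.0000: term = 128.590651
  t = 7.0000: term = 160.087956
  t = 8.0000: term = 192.182420
  t = 9.0000: term = 224.302544
  t = 10.0000: term = 5085.660985
Convexity = (1/P) * sum = 6037.366650 / 87.415787 = 69.064947


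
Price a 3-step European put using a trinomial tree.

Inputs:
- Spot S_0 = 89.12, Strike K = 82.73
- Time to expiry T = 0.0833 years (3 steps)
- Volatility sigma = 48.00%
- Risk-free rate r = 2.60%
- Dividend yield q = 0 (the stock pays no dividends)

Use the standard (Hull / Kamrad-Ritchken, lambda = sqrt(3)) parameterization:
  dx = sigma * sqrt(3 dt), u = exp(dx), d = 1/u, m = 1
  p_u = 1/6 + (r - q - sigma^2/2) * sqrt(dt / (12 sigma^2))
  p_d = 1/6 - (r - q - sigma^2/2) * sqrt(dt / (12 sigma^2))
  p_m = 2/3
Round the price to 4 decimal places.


dt = T/N = 0.027767; dx = sigma*sqrt(3*dt) = 0.138536
u = exp(dx) = 1.148591; d = 1/u = 0.870632
p_u = 0.157728, p_m = 0.666667, p_d = 0.175606
Discount per step: exp(-r*dt) = 0.999278
Stock lattice S(k, j) with j the centered position index:
  k=0: S(0,+0) = 89.1200
  k=1: S(1,-1) = 77.5907; S(1,+0) = 89.1200; S(1,+1) = 102.3625
  k=2: S(2,-2) = 67.5529; S(2,-1) = 77.5907; S(2,+0) = 89.1200; S(2,+1) = 102.3625; S(2,+2) = 117.5727
  k=3: S(3,-3) = 58.8137; S(3,-2) = 67.5529; S(3,-1) = 77.5907; S(3,+0) = 89.1200; S(3,+1) = 102.3625; S(3,+2) = 117.5727; S(3,+3) = 135.0429
Terminal payoffs V(N, j) = max(K - S_T, 0):
  V(3,-3) = 23.916305; V(3,-2) = 15.177094; V(3,-1) = 5.139311; V(3,+0) = 0.000000; V(3,+1) = 0.000000; V(3,+2) = 0.000000; V(3,+3) = 0.000000
Backward induction: V(k, j) = exp(-r*dt) * [p_u * V(k+1, j+1) + p_m * V(k+1, j) + p_d * V(k+1, j-1)]
  V(2,-2) = exp(-r*dt) * [p_u*5.139311 + p_m*15.177094 + p_d*23.916305] = 15.117598
  V(2,-1) = exp(-r*dt) * [p_u*0.000000 + p_m*5.139311 + p_d*15.177094] = 6.086997
  V(2,+0) = exp(-r*dt) * [p_u*0.000000 + p_m*0.000000 + p_d*5.139311] = 0.901842
  V(2,+1) = exp(-r*dt) * [p_u*0.000000 + p_m*0.000000 + p_d*0.000000] = 0.000000
  V(2,+2) = exp(-r*dt) * [p_u*0.000000 + p_m*0.000000 + p_d*0.000000] = 0.000000
  V(1,-1) = exp(-r*dt) * [p_u*0.901842 + p_m*6.086997 + p_d*15.117598] = 6.850034
  V(1,+0) = exp(-r*dt) * [p_u*0.000000 + p_m*0.901842 + p_d*6.086997] = 1.668934
  V(1,+1) = exp(-r*dt) * [p_u*0.000000 + p_m*0.000000 + p_d*0.901842] = 0.158254
  V(0,+0) = exp(-r*dt) * [p_u*0.158254 + p_m*1.668934 + p_d*6.850034] = 2.338801

Answer: Price = V(0,0) = 2.3388


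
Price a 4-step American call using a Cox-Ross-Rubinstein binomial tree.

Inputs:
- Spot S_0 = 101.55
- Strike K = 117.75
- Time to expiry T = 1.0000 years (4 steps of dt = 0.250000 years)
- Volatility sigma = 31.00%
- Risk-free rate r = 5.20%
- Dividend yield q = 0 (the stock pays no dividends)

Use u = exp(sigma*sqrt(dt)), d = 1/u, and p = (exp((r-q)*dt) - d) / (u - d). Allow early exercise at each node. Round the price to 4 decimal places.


dt = T/N = 0.250000
u = exp(sigma*sqrt(dt)) = 1.167658; d = 1/u = 0.856415
p = (exp((r-q)*dt) - d) / (u - d) = 0.503368
Discount per step: exp(-r*dt) = 0.987084
Stock lattice S(k, i) with i counting down-moves:
  k=0: S(0,0) = 101.5500
  k=1: S(1,0) = 118.5757; S(1,1) = 86.9690
  k=2: S(2,0) = 138.4558; S(2,1) = 101.5500; S(2,2) = 74.4815
  k=3: S(3,0) = 161.6690; S(3,1) = 118.5757; S(3,2) = 86.9690; S(3,3) = 63.7871
  k=4: S(4,0) = 188.7741; S(4,1) = 138.4558; S(4,2) = 101.5500; S(4,3) = 74.4815; S(4,4) = 54.6283
Terminal payoffs V(N, i) = max(S_T - K, 0):
  V(4,0) = 71.024143; V(4,1) = 20.705820; V(4,2) = 0.000000; V(4,3) = 0.000000; V(4,4) = 0.000000
Backward induction: V(k, i) = exp(-r*dt) * [p * V(k+1, i) + (1-p) * V(k+1, i+1)]; then take max(V_cont, immediate exercise) for American.
  V(3,0) = exp(-r*dt) * [p*71.024143 + (1-p)*20.705820] = 45.439884; exercise = 43.919041; V(3,0) = max -> 45.439884
  V(3,1) = exp(-r*dt) * [p*20.705820 + (1-p)*0.000000] = 10.288032; exercise = 0.825666; V(3,1) = max -> 10.288032
  V(3,2) = exp(-r*dt) * [p*0.000000 + (1-p)*0.000000] = 0.000000; exercise = 0.000000; V(3,2) = max -> 0.000000
  V(3,3) = exp(-r*dt) * [p*0.000000 + (1-p)*0.000000] = 0.000000; exercise = 0.000000; V(3,3) = max -> 0.000000
  V(2,0) = exp(-r*dt) * [p*45.439884 + (1-p)*10.288032] = 27.620937; exercise = 20.705820; V(2,0) = max -> 27.620937
  V(2,1) = exp(-r*dt) * [p*10.288032 + (1-p)*0.000000] = 5.111780; exercise = 0.000000; V(2,1) = max -> 5.111780
  V(2,2) = exp(-r*dt) * [p*0.000000 + (1-p)*0.000000] = 0.000000; exercise = 0.000000; V(2,2) = max -> 0.000000
  V(1,0) = exp(-r*dt) * [p*27.620937 + (1-p)*5.111780] = 16.229807; exercise = 0.825666; V(1,0) = max -> 16.229807
  V(1,1) = exp(-r*dt) * [p*5.111780 + (1-p)*0.000000] = 2.539873; exercise = 0.000000; V(1,1) = max -> 2.539873
  V(0,0) = exp(-r*dt) * [p*16.229807 + (1-p)*2.539873] = 9.309140; exercise = 0.000000; V(0,0) = max -> 9.309140

Answer: Price = V(0,0) = 9.3091


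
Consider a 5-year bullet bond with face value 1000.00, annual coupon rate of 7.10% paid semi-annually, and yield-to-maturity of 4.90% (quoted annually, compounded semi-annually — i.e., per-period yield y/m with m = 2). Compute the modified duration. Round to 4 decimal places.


Coupon per period c = face * coupon_rate / m = 35.500000
Periods per year m = 2; per-period yield y/m = 0.024500
Number of cashflows N = 10
Cashflows (t years, CF_t, discount factor 1/(1+y/m)^(m*t), PV):
  t = 0.5000: CF_t = 35.500000, DF = 0.976086, PV = 34.651049
  t = 1.0000: CF_t = 35.500000, DF = 0.952744, PV = 33.822400
  t = 1.5000: CF_t = 35.500000, DF = 0.929960, PV = 33.013568
  t = 2.0000: CF_t = 35.500000, DF = 0.907721, PV = 32.224078
  t = 2.5000: CF_t = 35.500000, DF = 0.886013, PV = 31.453468
  t = 3.0000: CF_t = 35.500000, DF = 0.864825, PV = 30.701287
  t = 3.5000: CF_t = 35.500000, DF = 0.844143, PV = 29.967093
  t = 4.0000: CF_t = 35.500000, DF = 0.823957, PV = 29.250457
  t = 4.5000: CF_t = 35.500000, DF = 0.804252, PV = 28.550958
  t = 5.0000: CF_t = 1035.500000, DF = 0.785019, PV = 812.887557
Price P = sum_t PV_t = 1096.521916
First compute Macaulay numerator sum_t t * PV_t:
  t * PV_t at t = 0.5000: 17.325525
  t * PV_t at t = 1.0000: 33.822400
  t * PV_t at t = 1.5000: 49.520352
  t * PV_t at t = 2.0000: 64.448156
  t * PV_t at t = 2.5000: 78.633670
  t * PV_t at t = 3.0000: 92.103860
  t * PV_t at t = 3.5000: 104.884825
  t * PV_t at t = 4.0000: 117.001827
  t * PV_t at t = 4.5000: 128.479312
  t * PV_t at t = 5.0000: 4064.437786
Macaulay duration D = 4750.657713 / 1096.521916 = 4.332479
Modified duration = D / (1 + y/m) = 4.332479 / (1 + 0.024500) = 4.228871

Answer: Modified duration = 4.2289


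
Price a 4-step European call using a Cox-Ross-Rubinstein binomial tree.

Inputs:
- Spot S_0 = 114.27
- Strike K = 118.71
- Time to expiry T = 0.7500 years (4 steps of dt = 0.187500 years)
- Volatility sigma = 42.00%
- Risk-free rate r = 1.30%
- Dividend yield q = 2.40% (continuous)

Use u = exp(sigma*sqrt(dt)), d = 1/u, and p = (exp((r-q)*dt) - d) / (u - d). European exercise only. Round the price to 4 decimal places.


dt = T/N = 0.187500
u = exp(sigma*sqrt(dt)) = 1.199453; d = 1/u = 0.833714
p = (exp((r-q)*dt) - d) / (u - d) = 0.449025
Discount per step: exp(-r*dt) = 0.997565
Stock lattice S(k, i) with i counting down-moves:
  k=0: S(0,0) = 114.2700
  k=1: S(1,0) = 137.0615; S(1,1) = 95.2685
  k=2: S(2,0) = 164.3987; S(2,1) = 114.2700; S(2,2) = 79.4266
  k=3: S(3,0) = 197.1885; S(3,1) = 137.0615; S(3,2) = 95.2685; S(3,3) = 66.2190
  k=4: S(4,0) = 236.5183; S(4,1) = 164.3987; S(4,2) = 114.2700; S(4,3) = 79.4266; S(4,4) = 55.2077
Terminal payoffs V(N, i) = max(S_T - K, 0):
  V(4,0) = 117.808259; V(4,1) = 45.688727; V(4,2) = 0.000000; V(4,3) = 0.000000; V(4,4) = 0.000000
Backward induction: V(k, i) = exp(-r*dt) * [p * V(k+1, i) + (1-p) * V(k+1, i+1)].
  V(3,0) = exp(-r*dt) * [p*117.808259 + (1-p)*45.688727] = 77.882139
  V(3,1) = exp(-r*dt) * [p*45.688727 + (1-p)*0.000000] = 20.465440
  V(3,2) = exp(-r*dt) * [p*0.000000 + (1-p)*0.000000] = 0.000000
  V(3,3) = exp(-r*dt) * [p*0.000000 + (1-p)*0.000000] = 0.000000
  V(2,0) = exp(-r*dt) * [p*77.882139 + (1-p)*20.465440] = 46.134390
  V(2,1) = exp(-r*dt) * [p*20.465440 + (1-p)*0.000000] = 9.167125
  V(2,2) = exp(-r*dt) * [p*0.000000 + (1-p)*0.000000] = 0.000000
  V(1,0) = exp(-r*dt) * [p*46.134390 + (1-p)*9.167125] = 25.703626
  V(1,1) = exp(-r*dt) * [p*9.167125 + (1-p)*0.000000] = 4.106248
  V(0,0) = exp(-r*dt) * [p*25.703626 + (1-p)*4.106248] = 13.770407

Answer: Price = V(0,0) = 13.7704


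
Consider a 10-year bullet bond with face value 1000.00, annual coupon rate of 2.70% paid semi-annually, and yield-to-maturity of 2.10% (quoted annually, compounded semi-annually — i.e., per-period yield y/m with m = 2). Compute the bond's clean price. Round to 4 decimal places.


Answer: Price = 1053.8651

Derivation:
Coupon per period c = face * coupon_rate / m = 13.500000
Periods per year m = 2; per-period yield y/m = 0.010500
Number of cashflows N = 20
Cashflows (t years, CF_t, discount factor 1/(1+y/m)^(m*t), PV):
  t = 0.5000: CF_t = 13.500000, DF = 0.989609, PV = 13.359723
  t = 1.0000: CF_t = 13.500000, DF = 0.979326, PV = 13.220903
  t = 1.5000: CF_t = 13.500000, DF = 0.969150, PV = 13.083526
  t = 2.0000: CF_t = 13.500000, DF = 0.959080, PV = 12.947577
  t = 2.5000: CF_t = 13.500000, DF = 0.949114, PV = 12.813040
  t = 3.0000: CF_t = 13.500000, DF = 0.939252, PV = 12.679901
  t = 3.5000: CF_t = 13.500000, DF = 0.929492, PV = 12.548145
  t = 4.0000: CF_t = 13.500000, DF = 0.919834, PV = 12.417759
  t = 4.5000: CF_t = 13.500000, DF = 0.910276, PV = 12.288727
  t = 5.0000: CF_t = 13.500000, DF = 0.900818, PV = 12.161036
  t = 5.5000: CF_t = 13.500000, DF = 0.891457, PV = 12.034672
  t = 6.0000: CF_t = 13.500000, DF = 0.882194, PV = 11.909621
  t = 6.5000: CF_t = 13.500000, DF = 0.873027, PV = 11.785870
  t = 7.0000: CF_t = 13.500000, DF = 0.863956, PV = 11.663404
  t = 7.5000: CF_t = 13.500000, DF = 0.854979, PV = 11.542211
  t = 8.0000: CF_t = 13.500000, DF = 0.846095, PV = 11.422277
  t = 8.5000: CF_t = 13.500000, DF = 0.837303, PV = 11.303589
  t = 9.0000: CF_t = 13.500000, DF = 0.828603, PV = 11.186135
  t = 9.5000: CF_t = 13.500000, DF = 0.819993, PV = 11.069901
  t = 10.0000: CF_t = 1013.500000, DF = 0.811472, PV = 822.427069
Price P = sum_t PV_t = 1053.865087


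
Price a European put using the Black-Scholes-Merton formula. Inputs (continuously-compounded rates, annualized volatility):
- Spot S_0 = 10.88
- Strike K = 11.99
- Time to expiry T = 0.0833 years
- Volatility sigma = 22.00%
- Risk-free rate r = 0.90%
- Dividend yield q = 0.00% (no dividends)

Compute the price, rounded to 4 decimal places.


d1 = (ln(S/K) + (r - q + 0.5*sigma^2) * T) / (sigma * sqrt(T)) = -1.48641529
d2 = d1 - sigma * sqrt(T) = -1.54991112
exp(-rT) = 0.99925058; exp(-qT) = 1.00000000
P = K * exp(-rT) * N(-d2) - S_0 * exp(-qT) * N(-d1)
N(-d1) = 0.93141535; N(-d2) = 0.93941857
P = 11.9900 * 0.99925058 * 0.93941857 - 10.8800 * 1.00000000 * 0.93141535 = 1.1214

Answer: Price = 1.1214


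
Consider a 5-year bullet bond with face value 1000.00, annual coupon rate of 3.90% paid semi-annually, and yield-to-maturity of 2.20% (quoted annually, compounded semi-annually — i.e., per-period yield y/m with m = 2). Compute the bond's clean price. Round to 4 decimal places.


Answer: Price = 1080.0759

Derivation:
Coupon per period c = face * coupon_rate / m = 19.500000
Periods per year m = 2; per-period yield y/m = 0.011000
Number of cashflows N = 10
Cashflows (t years, CF_t, discount factor 1/(1+y/m)^(m*t), PV):
  t = 0.5000: CF_t = 19.500000, DF = 0.989120, PV = 19.287834
  t = 1.0000: CF_t = 19.500000, DF = 0.978358, PV = 19.077976
  t = 1.5000: CF_t = 19.500000, DF = 0.967713, PV = 18.870402
  t = 2.0000: CF_t = 19.500000, DF = 0.957184, PV = 18.665086
  t = 2.5000: CF_t = 19.500000, DF = 0.946769, PV = 18.462004
  t = 3.0000: CF_t = 19.500000, DF = 0.936468, PV = 18.261131
  t = 3.5000: CF_t = 19.500000, DF = 0.926279, PV = 18.062444
  t = 4.0000: CF_t = 19.500000, DF = 0.916201, PV = 17.865919
  t = 4.5000: CF_t = 19.500000, DF = 0.906232, PV = 17.671532
  t = 5.0000: CF_t = 1019.500000, DF = 0.896372, PV = 913.851595
Price P = sum_t PV_t = 1080.075923


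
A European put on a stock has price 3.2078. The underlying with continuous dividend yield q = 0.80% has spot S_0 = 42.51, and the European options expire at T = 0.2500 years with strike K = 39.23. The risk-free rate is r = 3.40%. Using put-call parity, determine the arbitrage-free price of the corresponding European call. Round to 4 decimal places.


Put-call parity: C - P = S_0 * exp(-qT) - K * exp(-rT).
S_0 * exp(-qT) = 42.5100 * 0.99800200 = 42.42506496
K * exp(-rT) = 39.2300 * 0.99153602 = 38.89795818
C = P + S*exp(-qT) - K*exp(-rT)
C = 3.2078 + 42.42506496 - 38.89795818 = 6.7349

Answer: Call price = 6.7349


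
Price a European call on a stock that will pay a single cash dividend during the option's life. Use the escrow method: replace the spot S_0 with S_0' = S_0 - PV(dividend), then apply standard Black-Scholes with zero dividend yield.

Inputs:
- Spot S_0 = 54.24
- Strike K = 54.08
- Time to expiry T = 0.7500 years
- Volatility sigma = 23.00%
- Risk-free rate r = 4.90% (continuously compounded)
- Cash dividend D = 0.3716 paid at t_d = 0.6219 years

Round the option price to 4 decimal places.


PV(D) = D * exp(-r * t_d) = 0.3716 * 0.96998652 = 0.36044699
S_0' = S_0 - PV(D) = 54.2400 - 0.36044699 = 53.87955301
d1 = (ln(S_0'/K) + (r + sigma^2/2)*T) / (sigma*sqrt(T)) = 0.26545121
d2 = d1 - sigma*sqrt(T) = 0.06626537
exp(-rT) = 0.96391708
N(d1) = 0.60466906; N(d2) = 0.52641672
C = S_0' * N(d1) - K * exp(-rT) * N(d2) = 53.87955301 * 0.60466906 - 54.0800 * 0.96391708 * 0.52641672 = 5.1379

Answer: Price = 5.1379


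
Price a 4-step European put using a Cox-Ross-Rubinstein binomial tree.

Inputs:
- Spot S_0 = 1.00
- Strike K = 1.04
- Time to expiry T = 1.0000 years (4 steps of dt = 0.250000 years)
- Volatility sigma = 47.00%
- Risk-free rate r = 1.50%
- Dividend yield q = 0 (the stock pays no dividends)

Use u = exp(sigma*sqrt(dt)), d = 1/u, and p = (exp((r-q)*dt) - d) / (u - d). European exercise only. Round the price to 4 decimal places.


dt = T/N = 0.250000
u = exp(sigma*sqrt(dt)) = 1.264909; d = 1/u = 0.790571
p = (exp((r-q)*dt) - d) / (u - d) = 0.449439
Discount per step: exp(-r*dt) = 0.996257
Stock lattice S(k, i) with i counting down-moves:
  k=0: S(0,0) = 1.0000
  k=1: S(1,0) = 1.2649; S(1,1) = 0.7906
  k=2: S(2,0) = 1.6000; S(2,1) = 1.0000; S(2,2) = 0.6250
  k=3: S(3,0) = 2.0238; S(3,1) = 1.2649; S(3,2) = 0.7906; S(3,3) = 0.4941
  k=4: S(4,0) = 2.5600; S(4,1) = 1.6000; S(4,2) = 1.0000; S(4,3) = 0.6250; S(4,4) = 0.3906
Terminal payoffs V(N, i) = max(K - S_T, 0):
  V(4,0) = 0.000000; V(4,1) = 0.000000; V(4,2) = 0.040000; V(4,3) = 0.414998; V(4,4) = 0.649372
Backward induction: V(k, i) = exp(-r*dt) * [p * V(k+1, i) + (1-p) * V(k+1, i+1)].
  V(3,0) = exp(-r*dt) * [p*0.000000 + (1-p)*0.000000] = 0.000000
  V(3,1) = exp(-r*dt) * [p*0.000000 + (1-p)*0.040000] = 0.021940
  V(3,2) = exp(-r*dt) * [p*0.040000 + (1-p)*0.414998] = 0.245536
  V(3,3) = exp(-r*dt) * [p*0.414998 + (1-p)*0.649372] = 0.541999
  V(2,0) = exp(-r*dt) * [p*0.000000 + (1-p)*0.021940] = 0.012034
  V(2,1) = exp(-r*dt) * [p*0.021940 + (1-p)*0.245536] = 0.144500
  V(2,2) = exp(-r*dt) * [p*0.245536 + (1-p)*0.541999] = 0.407227
  V(1,0) = exp(-r*dt) * [p*0.012034 + (1-p)*0.144500] = 0.084647
  V(1,1) = exp(-r*dt) * [p*0.144500 + (1-p)*0.407227] = 0.288065
  V(0,0) = exp(-r*dt) * [p*0.084647 + (1-p)*0.288065] = 0.195905

Answer: Price = V(0,0) = 0.1959


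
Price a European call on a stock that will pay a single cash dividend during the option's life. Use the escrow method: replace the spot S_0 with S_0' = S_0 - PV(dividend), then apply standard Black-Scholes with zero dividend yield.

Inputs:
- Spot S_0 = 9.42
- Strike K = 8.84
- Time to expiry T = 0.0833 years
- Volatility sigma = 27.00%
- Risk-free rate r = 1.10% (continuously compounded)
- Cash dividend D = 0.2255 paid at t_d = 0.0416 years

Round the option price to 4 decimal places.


PV(D) = D * exp(-r * t_d) = 0.2255 * 0.99954250 = 0.22539683
S_0' = S_0 - PV(D) = 9.4200 - 0.22539683 = 9.19460317
d1 = (ln(S_0'/K) + (r + sigma^2/2)*T) / (sigma*sqrt(T)) = 0.55542465
d2 = d1 - sigma*sqrt(T) = 0.47749795
exp(-rT) = 0.99908412
N(d1) = 0.71069788; N(d2) = 0.68349621
C = S_0' * N(d1) - K * exp(-rT) * N(d2) = 9.19460317 * 0.71069788 - 8.8400 * 0.99908412 * 0.68349621 = 0.4980

Answer: Price = 0.4980


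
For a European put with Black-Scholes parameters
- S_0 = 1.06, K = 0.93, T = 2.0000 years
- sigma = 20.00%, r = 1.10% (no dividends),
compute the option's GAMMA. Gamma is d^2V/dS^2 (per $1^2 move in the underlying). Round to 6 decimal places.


Answer: Gamma = 1.054680

Derivation:
d1 = 0.6817909476; d2 = 0.3989482351
phi(d1) = 0.3162070744; exp(-qT) = 1.0000000000; exp(-rT) = 0.9782402351
Gamma = exp(-qT) * phi(d1) / (S * sigma * sqrt(T)) = 1.0000000000 * 0.3162070744 / (1.0600 * 0.2000 * 1.4142135624) = 1.054680


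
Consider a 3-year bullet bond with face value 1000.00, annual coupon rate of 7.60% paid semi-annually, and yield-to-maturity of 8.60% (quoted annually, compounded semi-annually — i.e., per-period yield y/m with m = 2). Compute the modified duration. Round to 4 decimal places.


Answer: Modified duration = 2.6217

Derivation:
Coupon per period c = face * coupon_rate / m = 38.000000
Periods per year m = 2; per-period yield y/m = 0.043000
Number of cashflows N = 6
Cashflows (t years, CF_t, discount factor 1/(1+y/m)^(m*t), PV):
  t = 0.5000: CF_t = 38.000000, DF = 0.958773, PV = 36.433365
  t = 1.0000: CF_t = 38.000000, DF = 0.919245, PV = 34.931319
  t = 1.5000: CF_t = 38.000000, DF = 0.881347, PV = 33.491197
  t = 2.0000: CF_t = 38.000000, DF = 0.845012, PV = 32.110448
  t = 2.5000: CF_t = 38.000000, DF = 0.810174, PV = 30.786623
  t = 3.0000: CF_t = 1038.000000, DF = 0.776773, PV = 806.290426
Price P = sum_t PV_t = 974.043378
First compute Macaulay numerator sum_t t * PV_t:
  t * PV_t at t = 0.5000: 18.216683
  t * PV_t at t = 1.0000: 34.931319
  t * PV_t at t = 1.5000: 50.236796
  t * PV_t at t = 2.0000: 64.220896
  t * PV_t at t = 2.5000: 76.966558
  t * PV_t at t = 3.0000: 2418.871278
Macaulay duration D = 2663.443528 / 974.043378 = 2.734420
Modified duration = D / (1 + y/m) = 2.734420 / (1 + 0.043000) = 2.621687


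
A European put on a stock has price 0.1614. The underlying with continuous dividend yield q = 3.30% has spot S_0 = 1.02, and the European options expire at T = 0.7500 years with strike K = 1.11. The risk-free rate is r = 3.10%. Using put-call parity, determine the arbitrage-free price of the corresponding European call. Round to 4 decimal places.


Put-call parity: C - P = S_0 * exp(-qT) - K * exp(-rT).
S_0 * exp(-qT) = 1.0200 * 0.97555377 = 0.99506485
K * exp(-rT) = 1.1100 * 0.97701820 = 1.08449020
C = P + S*exp(-qT) - K*exp(-rT)
C = 0.1614 + 0.99506485 - 1.08449020 = 0.0720

Answer: Call price = 0.0720


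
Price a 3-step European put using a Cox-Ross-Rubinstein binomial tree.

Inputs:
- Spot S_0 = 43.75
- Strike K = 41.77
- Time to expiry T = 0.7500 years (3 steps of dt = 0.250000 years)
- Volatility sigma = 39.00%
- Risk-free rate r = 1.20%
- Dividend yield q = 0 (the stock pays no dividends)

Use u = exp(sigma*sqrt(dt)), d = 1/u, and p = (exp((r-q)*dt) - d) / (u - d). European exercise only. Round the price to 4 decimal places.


dt = T/N = 0.250000
u = exp(sigma*sqrt(dt)) = 1.215311; d = 1/u = 0.822835
p = (exp((r-q)*dt) - d) / (u - d) = 0.459059
Discount per step: exp(-r*dt) = 0.997004
Stock lattice S(k, i) with i counting down-moves:
  k=0: S(0,0) = 43.7500
  k=1: S(1,0) = 53.1699; S(1,1) = 35.9990
  k=2: S(2,0) = 64.6179; S(2,1) = 43.7500; S(2,2) = 29.6212
  k=3: S(3,0) = 78.5309; S(3,1) = 53.1699; S(3,2) = 35.9990; S(3,3) = 24.3734
Terminal payoffs V(N, i) = max(K - S_T, 0):
  V(3,0) = 0.000000; V(3,1) = 0.000000; V(3,2) = 5.770984; V(3,3) = 17.396619
Backward induction: V(k, i) = exp(-r*dt) * [p * V(k+1, i) + (1-p) * V(k+1, i+1)].
  V(2,0) = exp(-r*dt) * [p*0.000000 + (1-p)*0.000000] = 0.000000
  V(2,1) = exp(-r*dt) * [p*0.000000 + (1-p)*5.770984] = 3.112410
  V(2,2) = exp(-r*dt) * [p*5.770984 + (1-p)*17.396619] = 12.023640
  V(1,0) = exp(-r*dt) * [p*0.000000 + (1-p)*3.112410] = 1.678586
  V(1,1) = exp(-r*dt) * [p*3.112410 + (1-p)*12.023640] = 7.909095
  V(0,0) = exp(-r*dt) * [p*1.678586 + (1-p)*7.909095] = 5.033799

Answer: Price = V(0,0) = 5.0338


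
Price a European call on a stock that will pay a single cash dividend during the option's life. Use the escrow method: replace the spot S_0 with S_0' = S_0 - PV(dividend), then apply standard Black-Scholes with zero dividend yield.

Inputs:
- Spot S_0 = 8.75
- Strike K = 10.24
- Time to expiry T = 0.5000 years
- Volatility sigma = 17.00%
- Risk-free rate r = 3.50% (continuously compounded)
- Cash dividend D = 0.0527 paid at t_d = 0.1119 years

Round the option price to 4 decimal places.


Answer: Price = 0.0614

Derivation:
PV(D) = D * exp(-r * t_d) = 0.0527 * 0.99609116 = 0.05249400
S_0' = S_0 - PV(D) = 8.7500 - 0.05249400 = 8.69750600
d1 = (ln(S_0'/K) + (r + sigma^2/2)*T) / (sigma*sqrt(T)) = -1.15250338
d2 = d1 - sigma*sqrt(T) = -1.27271153
exp(-rT) = 0.98265224
N(d1) = 0.12455714; N(d2) = 0.10156021
C = S_0' * N(d1) - K * exp(-rT) * N(d2) = 8.69750600 * 0.12455714 - 10.2400 * 0.98265224 * 0.10156021 = 0.0614


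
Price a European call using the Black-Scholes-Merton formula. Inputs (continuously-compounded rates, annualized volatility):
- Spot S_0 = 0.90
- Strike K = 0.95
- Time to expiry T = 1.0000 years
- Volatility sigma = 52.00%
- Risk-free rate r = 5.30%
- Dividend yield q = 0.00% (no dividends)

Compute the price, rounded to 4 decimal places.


Answer: Price = 0.1842

Derivation:
d1 = (ln(S/K) + (r - q + 0.5*sigma^2) * T) / (sigma * sqrt(T)) = 0.25794765
d2 = d1 - sigma * sqrt(T) = -0.26205235
exp(-rT) = 0.94838001; exp(-qT) = 1.00000000
C = S_0 * exp(-qT) * N(d1) - K * exp(-rT) * N(d2)
N(d1) = 0.60177635; N(d2) = 0.39664054
C = 0.9000 * 1.00000000 * 0.60177635 - 0.9500 * 0.94838001 * 0.39664054 = 0.1842


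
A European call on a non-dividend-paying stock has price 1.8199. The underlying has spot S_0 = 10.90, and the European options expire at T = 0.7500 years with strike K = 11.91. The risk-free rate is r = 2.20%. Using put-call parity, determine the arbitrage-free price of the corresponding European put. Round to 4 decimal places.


Answer: Put price = 2.6350

Derivation:
Put-call parity: C - P = S_0 * exp(-qT) - K * exp(-rT).
S_0 * exp(-qT) = 10.9000 * 1.00000000 = 10.90000000
K * exp(-rT) = 11.9100 * 0.98363538 = 11.71509737
P = C - S*exp(-qT) + K*exp(-rT)
P = 1.8199 - 10.90000000 + 11.71509737 = 2.6350


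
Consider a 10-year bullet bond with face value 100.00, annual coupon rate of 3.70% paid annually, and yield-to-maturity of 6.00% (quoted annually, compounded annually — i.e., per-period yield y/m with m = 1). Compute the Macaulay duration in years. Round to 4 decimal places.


Answer: Macaulay duration = 8.3681 years

Derivation:
Coupon per period c = face * coupon_rate / m = 3.700000
Periods per year m = 1; per-period yield y/m = 0.060000
Number of cashflows N = 10
Cashflows (t years, CF_t, discount factor 1/(1+y/m)^(m*t), PV):
  t = 1.0000: CF_t = 3.700000, DF = 0.943396, PV = 3.490566
  t = 2.0000: CF_t = 3.700000, DF = 0.889996, PV = 3.292987
  t = 3.0000: CF_t = 3.700000, DF = 0.839619, PV = 3.106591
  t = 4.0000: CF_t = 3.700000, DF = 0.792094, PV = 2.930747
  t = 5.0000: CF_t = 3.700000, DF = 0.747258, PV = 2.764855
  t = 6.0000: CF_t = 3.700000, DF = 0.704961, PV = 2.608354
  t = 7.0000: CF_t = 3.700000, DF = 0.665057, PV = 2.460711
  t = 8.0000: CF_t = 3.700000, DF = 0.627412, PV = 2.321426
  t = 9.0000: CF_t = 3.700000, DF = 0.591898, PV = 2.190024
  t = 10.0000: CF_t = 103.700000, DF = 0.558395, PV = 57.905538
Price P = sum_t PV_t = 83.071800
Macaulay numerator sum_t t * PV_t:
  t * PV_t at t = 1.0000: 3.490566
  t * PV_t at t = 2.0000: 6.585974
  t * PV_t at t = 3.0000: 9.319774
  t * PV_t at t = 4.0000: 11.722986
  t * PV_t at t = 5.0000: 13.824276
  t * PV_t at t = 6.0000: 15.650124
  t * PV_t at t = 7.0000: 17.224979
  t * PV_t at t = 8.0000: 18.571406
  t * PV_t at t = 9.0000: 19.710219
  t * PV_t at t = 10.0000: 579.055384
Macaulay duration D = (sum_t t * PV_t) / P = 695.155688 / 83.071800 = 8.368131


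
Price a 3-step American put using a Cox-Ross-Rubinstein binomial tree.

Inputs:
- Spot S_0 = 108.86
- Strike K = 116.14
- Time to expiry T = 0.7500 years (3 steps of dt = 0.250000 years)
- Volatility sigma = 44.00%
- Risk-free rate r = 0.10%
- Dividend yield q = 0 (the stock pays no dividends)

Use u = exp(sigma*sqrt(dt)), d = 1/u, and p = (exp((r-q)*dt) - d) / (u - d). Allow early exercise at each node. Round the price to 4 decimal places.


dt = T/N = 0.250000
u = exp(sigma*sqrt(dt)) = 1.246077; d = 1/u = 0.802519
p = (exp((r-q)*dt) - d) / (u - d) = 0.445784
Discount per step: exp(-r*dt) = 0.999750
Stock lattice S(k, i) with i counting down-moves:
  k=0: S(0,0) = 108.8600
  k=1: S(1,0) = 135.6479; S(1,1) = 87.3622
  k=2: S(2,0) = 169.0277; S(2,1) = 108.8600; S(2,2) = 70.1098
  k=3: S(3,0) = 210.6215; S(3,1) = 135.6479; S(3,2) = 87.3622; S(3,3) = 56.2644
Terminal payoffs V(N, i) = max(K - S_T, 0):
  V(3,0) = 0.000000; V(3,1) = 0.000000; V(3,2) = 28.777804; V(3,3) = 59.875564
Backward induction: V(k, i) = exp(-r*dt) * [p * V(k+1, i) + (1-p) * V(k+1, i+1)]; then take max(V_cont, immediate exercise) for American.
  V(2,0) = exp(-r*dt) * [p*0.000000 + (1-p)*0.000000] = 0.000000; exercise = 0.000000; V(2,0) = max -> 0.000000
  V(2,1) = exp(-r*dt) * [p*0.000000 + (1-p)*28.777804] = 15.945119; exercise = 7.280000; V(2,1) = max -> 15.945119
  V(2,2) = exp(-r*dt) * [p*28.777804 + (1-p)*59.875564] = 46.001164; exercise = 46.030195; V(2,2) = max -> 46.030195
  V(1,0) = exp(-r*dt) * [p*0.000000 + (1-p)*15.945119] = 8.834824; exercise = 0.000000; V(1,0) = max -> 8.834824
  V(1,1) = exp(-r*dt) * [p*15.945119 + (1-p)*46.030195] = 32.610582; exercise = 28.777804; V(1,1) = max -> 32.610582
  V(0,0) = exp(-r*dt) * [p*8.834824 + (1-p)*32.610582] = 22.006216; exercise = 7.280000; V(0,0) = max -> 22.006216

Answer: Price = V(0,0) = 22.0062


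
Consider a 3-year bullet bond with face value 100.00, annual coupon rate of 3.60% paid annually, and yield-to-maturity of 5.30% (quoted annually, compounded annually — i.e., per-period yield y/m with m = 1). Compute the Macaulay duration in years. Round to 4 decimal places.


Answer: Macaulay duration = 2.8943 years

Derivation:
Coupon per period c = face * coupon_rate / m = 3.600000
Periods per year m = 1; per-period yield y/m = 0.053000
Number of cashflows N = 3
Cashflows (t years, CF_t, discount factor 1/(1+y/m)^(m*t), PV):
  t = 1.0000: CF_t = 3.600000, DF = 0.949668, PV = 3.418803
  t = 2.0000: CF_t = 3.600000, DF = 0.901869, PV = 3.246727
  t = 3.0000: CF_t = 103.600000, DF = 0.856475, PV = 88.730850
Price P = sum_t PV_t = 95.396380
Macaulay numerator sum_t t * PV_t:
  t * PV_t at t = 1.0000: 3.418803
  t * PV_t at t = 2.0000: 6.493454
  t * PV_t at t = 3.0000: 266.192550
Macaulay duration D = (sum_t t * PV_t) / P = 276.104807 / 95.396380 = 2.894290


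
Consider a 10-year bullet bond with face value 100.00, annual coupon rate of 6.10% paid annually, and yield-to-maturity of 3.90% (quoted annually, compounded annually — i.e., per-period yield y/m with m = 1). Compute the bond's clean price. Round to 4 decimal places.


Coupon per period c = face * coupon_rate / m = 6.100000
Periods per year m = 1; per-period yield y/m = 0.039000
Number of cashflows N = 10
Cashflows (t years, CF_t, discount factor 1/(1+y/m)^(m*t), PV):
  t = 1.0000: CF_t = 6.100000, DF = 0.962464, PV = 5.871030
  t = 2.0000: CF_t = 6.100000, DF = 0.926337, PV = 5.650654
  t = 3.0000: CF_t = 6.100000, DF = 0.891566, PV = 5.438551
  t = 4.0000: CF_t = 6.100000, DF = 0.858100, PV = 5.234409
  t = 5.0000: CF_t = 6.100000, DF = 0.825890, PV = 5.037930
  t = 6.0000: CF_t = 6.100000, DF = 0.794889, PV = 4.848825
  t = 7.0000: CF_t = 6.100000, DF = 0.765052, PV = 4.666819
  t = 8.0000: CF_t = 6.100000, DF = 0.736335, PV = 4.491645
  t = 9.0000: CF_t = 6.100000, DF = 0.708696, PV = 4.323047
  t = 10.0000: CF_t = 106.100000, DF = 0.682094, PV = 72.370223
Price P = sum_t PV_t = 117.933133

Answer: Price = 117.9331
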